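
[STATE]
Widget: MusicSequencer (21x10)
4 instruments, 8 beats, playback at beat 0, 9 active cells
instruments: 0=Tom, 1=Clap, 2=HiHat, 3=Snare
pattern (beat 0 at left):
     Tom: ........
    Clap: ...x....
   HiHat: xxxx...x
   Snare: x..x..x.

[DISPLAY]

      ▼1234567       
   Tom········       
  Clap···█····       
 HiHat████···█       
 Snare█··█··█·       
                     
                     
                     
                     
                     


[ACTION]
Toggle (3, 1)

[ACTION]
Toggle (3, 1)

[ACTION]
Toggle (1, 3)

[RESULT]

      ▼1234567       
   Tom········       
  Clap········       
 HiHat████···█       
 Snare█··█··█·       
                     
                     
                     
                     
                     


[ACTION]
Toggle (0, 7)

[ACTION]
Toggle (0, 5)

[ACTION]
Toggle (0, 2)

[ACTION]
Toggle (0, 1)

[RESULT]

      ▼1234567       
   Tom·██··█·█       
  Clap········       
 HiHat████···█       
 Snare█··█··█·       
                     
                     
                     
                     
                     


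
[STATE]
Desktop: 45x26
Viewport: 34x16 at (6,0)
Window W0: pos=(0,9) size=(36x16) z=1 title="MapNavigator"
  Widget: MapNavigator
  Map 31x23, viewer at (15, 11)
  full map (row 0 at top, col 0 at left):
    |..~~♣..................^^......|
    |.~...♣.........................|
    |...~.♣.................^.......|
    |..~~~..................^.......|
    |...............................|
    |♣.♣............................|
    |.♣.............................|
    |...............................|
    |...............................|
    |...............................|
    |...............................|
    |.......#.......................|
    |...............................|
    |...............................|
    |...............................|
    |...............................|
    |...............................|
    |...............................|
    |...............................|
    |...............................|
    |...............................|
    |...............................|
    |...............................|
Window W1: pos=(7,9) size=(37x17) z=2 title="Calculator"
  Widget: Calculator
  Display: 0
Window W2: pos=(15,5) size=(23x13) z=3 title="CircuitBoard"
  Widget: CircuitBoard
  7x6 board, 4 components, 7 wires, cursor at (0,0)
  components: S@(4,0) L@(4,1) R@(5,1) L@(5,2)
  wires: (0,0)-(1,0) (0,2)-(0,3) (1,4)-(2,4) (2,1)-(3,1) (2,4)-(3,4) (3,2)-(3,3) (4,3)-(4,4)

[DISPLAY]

                                  
                                  
                                  
                                  
                                  
         ┏━━━━━━━━━━━━━━━━━━━━━┓  
         ┃ CircuitBoard        ┃  
         ┠─────────────────────┨  
         ┃   0 1 2 3 4 5 6     ┃  
━┏━━━━━━━┃0  [.]      · ─ ·    ┃━━
a┃ Calcul┃    │                ┃  
─┠───────┃1   ·               ·┃──
.┃       ┃                    │┃  
.┃┌───┬──┃2       ·           ·┃  
.┃│ 7 │ 8┃        │           │┃  
.┃├───┼──┃3       ·   · ─ ·   ·┃  


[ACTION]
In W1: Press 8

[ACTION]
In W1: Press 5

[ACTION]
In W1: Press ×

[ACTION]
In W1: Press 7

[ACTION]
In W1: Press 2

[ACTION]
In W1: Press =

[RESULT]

                                  
                                  
                                  
                                  
                                  
         ┏━━━━━━━━━━━━━━━━━━━━━┓  
         ┃ CircuitBoard        ┃  
         ┠─────────────────────┨  
         ┃   0 1 2 3 4 5 6     ┃  
━┏━━━━━━━┃0  [.]      · ─ ·    ┃━━
a┃ Calcul┃    │                ┃  
─┠───────┃1   ·               ·┃──
.┃       ┃                    │┃ 6
.┃┌───┬──┃2       ·           ·┃  
.┃│ 7 │ 8┃        │           │┃  
.┃├───┼──┃3       ·   · ─ ·   ·┃  


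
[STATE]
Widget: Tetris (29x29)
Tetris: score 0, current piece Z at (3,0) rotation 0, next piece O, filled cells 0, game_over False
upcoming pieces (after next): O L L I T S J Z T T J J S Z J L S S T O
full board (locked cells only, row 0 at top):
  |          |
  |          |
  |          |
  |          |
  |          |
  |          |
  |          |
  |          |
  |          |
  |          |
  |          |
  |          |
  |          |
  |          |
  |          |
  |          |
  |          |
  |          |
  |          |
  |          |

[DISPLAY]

   ▓▓     │Next:             
    ▓▓    │▓▓                
          │▓▓                
          │                  
          │                  
          │                  
          │Score:            
          │0                 
          │                  
          │                  
          │                  
          │                  
          │                  
          │                  
          │                  
          │                  
          │                  
          │                  
          │                  
          │                  
          │                  
          │                  
          │                  
          │                  
          │                  
          │                  
          │                  
          │                  
          │                  


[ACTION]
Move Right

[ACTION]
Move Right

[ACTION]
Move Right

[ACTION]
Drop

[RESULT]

          │Next:             
      ▓▓  │▓▓                
       ▓▓ │▓▓                
          │                  
          │                  
          │                  
          │Score:            
          │0                 
          │                  
          │                  
          │                  
          │                  
          │                  
          │                  
          │                  
          │                  
          │                  
          │                  
          │                  
          │                  
          │                  
          │                  
          │                  
          │                  
          │                  
          │                  
          │                  
          │                  
          │                  


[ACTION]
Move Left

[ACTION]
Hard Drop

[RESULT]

    ▓▓    │Next:             
    ▓▓    │▓▓                
          │▓▓                
          │                  
          │                  
          │                  
          │Score:            
          │0                 
          │                  
          │                  
          │                  
          │                  
          │                  
          │                  
          │                  
          │                  
          │                  
          │                  
     ▓▓   │                  
      ▓▓  │                  
          │                  
          │                  
          │                  
          │                  
          │                  
          │                  
          │                  
          │                  
          │                  


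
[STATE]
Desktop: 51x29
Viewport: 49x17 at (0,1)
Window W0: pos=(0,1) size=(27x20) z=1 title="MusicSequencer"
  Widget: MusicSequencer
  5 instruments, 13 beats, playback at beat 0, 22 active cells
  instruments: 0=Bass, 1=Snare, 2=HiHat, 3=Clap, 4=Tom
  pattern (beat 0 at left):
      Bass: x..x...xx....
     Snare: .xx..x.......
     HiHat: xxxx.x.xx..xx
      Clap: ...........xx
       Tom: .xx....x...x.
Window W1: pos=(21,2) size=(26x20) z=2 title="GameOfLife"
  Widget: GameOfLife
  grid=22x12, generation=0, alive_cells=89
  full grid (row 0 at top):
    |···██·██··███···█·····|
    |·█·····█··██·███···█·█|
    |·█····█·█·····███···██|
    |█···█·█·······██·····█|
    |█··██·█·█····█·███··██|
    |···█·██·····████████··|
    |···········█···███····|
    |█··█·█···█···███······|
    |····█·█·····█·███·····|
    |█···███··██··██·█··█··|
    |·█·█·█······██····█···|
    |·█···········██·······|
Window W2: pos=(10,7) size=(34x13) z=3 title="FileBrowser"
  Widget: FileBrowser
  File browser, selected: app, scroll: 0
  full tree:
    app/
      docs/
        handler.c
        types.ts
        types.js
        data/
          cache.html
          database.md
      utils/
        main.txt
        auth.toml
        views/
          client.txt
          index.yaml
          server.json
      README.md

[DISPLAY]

┏━━━━━━━━━━━━━━━━━━━━━━━━━┓                      
┃ MusicSequencer     ┏━━━━━━━━━━━━━━━━━━━━━━━━┓  
┠────────────────────┃ GameOfLife             ┃  
┃      ▼123456789012 ┠────────────────────────┨  
┃  Bass█··█···██···· ┃Gen: 0                  ┃  
┃ Snare·██··█······· ┃···██·██··███···█·····  ┃  
┃ HiHat███┏━━━━━━━━━━━━━━━━━━━━━━━━━━━━━━━━┓  ┃  
┃  Clap···┃ FileBrowser                    ┃  ┃  
┃   Tom·██┠────────────────────────────────┨  ┃  
┃         ┃> [-] app/                      ┃  ┃  
┃         ┃    [+] docs/                   ┃  ┃  
┃         ┃    [+] utils/                  ┃  ┃  
┃         ┃    README.md                   ┃  ┃  
┃         ┃                                ┃  ┃  
┃         ┃                                ┃  ┃  
┃         ┃                                ┃  ┃  
┃         ┃                                ┃  ┃  


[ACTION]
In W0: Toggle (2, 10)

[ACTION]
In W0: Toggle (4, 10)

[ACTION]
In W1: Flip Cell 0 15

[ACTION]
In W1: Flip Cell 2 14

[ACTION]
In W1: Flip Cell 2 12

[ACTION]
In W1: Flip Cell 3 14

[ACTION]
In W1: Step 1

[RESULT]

┏━━━━━━━━━━━━━━━━━━━━━━━━━┓                      
┃ MusicSequencer     ┏━━━━━━━━━━━━━━━━━━━━━━━━┓  
┠────────────────────┃ GameOfLife             ┃  
┃      ▼123456789012 ┠────────────────────────┨  
┃  Bass█··█···██···· ┃Gen: 1                  ┃  
┃ Snare·██··█······· ┃······██··█·██·██·····  ┃  
┃ HiHat███┏━━━━━━━━━━━━━━━━━━━━━━━━━━━━━━━━┓  ┃  
┃  Clap···┃ FileBrowser                    ┃  ┃  
┃   Tom·██┠────────────────────────────────┨  ┃  
┃         ┃> [-] app/                      ┃  ┃  
┃         ┃    [+] docs/                   ┃  ┃  
┃         ┃    [+] utils/                  ┃  ┃  
┃         ┃    README.md                   ┃  ┃  
┃         ┃                                ┃  ┃  
┃         ┃                                ┃  ┃  
┃         ┃                                ┃  ┃  
┃         ┃                                ┃  ┃  


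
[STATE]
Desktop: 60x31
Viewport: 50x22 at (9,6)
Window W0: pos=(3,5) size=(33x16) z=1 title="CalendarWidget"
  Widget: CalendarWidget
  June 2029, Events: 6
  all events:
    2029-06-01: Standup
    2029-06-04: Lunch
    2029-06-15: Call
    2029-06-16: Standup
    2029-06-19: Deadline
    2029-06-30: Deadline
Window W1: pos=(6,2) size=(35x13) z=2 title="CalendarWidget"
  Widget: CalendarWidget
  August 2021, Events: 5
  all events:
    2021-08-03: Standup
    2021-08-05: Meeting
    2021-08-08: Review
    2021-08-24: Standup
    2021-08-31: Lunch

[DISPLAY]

 Tu We Th Fr Sa Su             ┃                  
                 1             ┃                  
  3*  4  5*  6  7  8*          ┃                  
 10 11 12 13 14 15             ┃                  
 17 18 19 20 21 22             ┃                  
 24* 25 26 27 28 29            ┃                  
 31*                           ┃                  
                               ┃                  
━━━━━━━━━━━━━━━━━━━━━━━━━━━━━━━┛                  
                          ┃                       
                          ┃                       
                          ┃                       
                          ┃                       
                          ┃                       
━━━━━━━━━━━━━━━━━━━━━━━━━━┛                       
                                                  
                                                  
                                                  
                                                  
                                                  
                                                  
                                                  


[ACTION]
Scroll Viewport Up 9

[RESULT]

                                                  
                                                  
━━━━━━━━━━━━━━━━━━━━━━━━━━━━━━━┓                  
alendarWidget                  ┃                  
───────────────────────────────┨                  
         August 2021           ┃                  
 Tu We Th Fr Sa Su             ┃                  
                 1             ┃                  
  3*  4  5*  6  7  8*          ┃                  
 10 11 12 13 14 15             ┃                  
 17 18 19 20 21 22             ┃                  
 24* 25 26 27 28 29            ┃                  
 31*                           ┃                  
                               ┃                  
━━━━━━━━━━━━━━━━━━━━━━━━━━━━━━━┛                  
                          ┃                       
                          ┃                       
                          ┃                       
                          ┃                       
                          ┃                       
━━━━━━━━━━━━━━━━━━━━━━━━━━┛                       
                                                  


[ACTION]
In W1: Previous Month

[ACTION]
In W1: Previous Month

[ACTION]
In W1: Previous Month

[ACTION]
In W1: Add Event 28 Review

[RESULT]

                                                  
                                                  
━━━━━━━━━━━━━━━━━━━━━━━━━━━━━━━┓                  
alendarWidget                  ┃                  
───────────────────────────────┨                  
           May 2021            ┃                  
 Tu We Th Fr Sa Su             ┃                  
              1  2             ┃                  
  4  5  6  7  8  9             ┃                  
 11 12 13 14 15 16             ┃                  
 18 19 20 21 22 23             ┃                  
 25 26 27 28* 29 30            ┃                  
                               ┃                  
                               ┃                  
━━━━━━━━━━━━━━━━━━━━━━━━━━━━━━━┛                  
                          ┃                       
                          ┃                       
                          ┃                       
                          ┃                       
                          ┃                       
━━━━━━━━━━━━━━━━━━━━━━━━━━┛                       
                                                  


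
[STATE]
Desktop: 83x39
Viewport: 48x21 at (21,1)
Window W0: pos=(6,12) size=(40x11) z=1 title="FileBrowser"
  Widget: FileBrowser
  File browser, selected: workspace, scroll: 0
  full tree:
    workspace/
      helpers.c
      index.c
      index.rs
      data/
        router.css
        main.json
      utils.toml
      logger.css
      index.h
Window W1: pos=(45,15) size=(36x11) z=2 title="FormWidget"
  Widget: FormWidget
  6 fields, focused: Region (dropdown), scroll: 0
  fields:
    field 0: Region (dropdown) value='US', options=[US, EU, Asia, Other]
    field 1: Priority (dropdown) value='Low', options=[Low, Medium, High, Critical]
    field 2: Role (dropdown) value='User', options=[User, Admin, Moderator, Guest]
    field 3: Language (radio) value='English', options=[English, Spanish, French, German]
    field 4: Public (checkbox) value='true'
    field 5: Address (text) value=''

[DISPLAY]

                                                
                                                
                                                
                                                
                                                
                                                
                                                
                                                
                                                
                                                
                                                
━━━━━━━━━━━━━━━━━━━━━━━━┓                       
                        ┃                       
────────────────────────┨                       
e/                      ┏━━━━━━━━━━━━━━━━━━━━━━━
                        ┃ FormWidget            
                        ┠───────────────────────
                        ┃> Region:     [US      
                        ┃  Priority:   [Low     
                        ┃  Role:       [User    
                        ┃  Language:   (●) Engli


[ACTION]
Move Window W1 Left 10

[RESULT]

                                                
                                                
                                                
                                                
                                                
                                                
                                                
                                                
                                                
                                                
                                                
━━━━━━━━━━━━━━━━━━━━━━━━┓                       
                        ┃                       
────────────────────────┨                       
e/            ┏━━━━━━━━━━━━━━━━━━━━━━━━━━━━━━━━━
              ┃ FormWidget                      
              ┠─────────────────────────────────
              ┃> Region:     [US               ▼
              ┃  Priority:   [Low              ▼
              ┃  Role:       [User             ▼
              ┃  Language:   (●) English  ( ) Sp


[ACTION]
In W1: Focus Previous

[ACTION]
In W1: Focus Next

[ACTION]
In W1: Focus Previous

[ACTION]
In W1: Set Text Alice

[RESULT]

                                                
                                                
                                                
                                                
                                                
                                                
                                                
                                                
                                                
                                                
                                                
━━━━━━━━━━━━━━━━━━━━━━━━┓                       
                        ┃                       
────────────────────────┨                       
e/            ┏━━━━━━━━━━━━━━━━━━━━━━━━━━━━━━━━━
              ┃ FormWidget                      
              ┠─────────────────────────────────
              ┃  Region:     [US               ▼
              ┃  Priority:   [Low              ▼
              ┃  Role:       [User             ▼
              ┃  Language:   (●) English  ( ) Sp


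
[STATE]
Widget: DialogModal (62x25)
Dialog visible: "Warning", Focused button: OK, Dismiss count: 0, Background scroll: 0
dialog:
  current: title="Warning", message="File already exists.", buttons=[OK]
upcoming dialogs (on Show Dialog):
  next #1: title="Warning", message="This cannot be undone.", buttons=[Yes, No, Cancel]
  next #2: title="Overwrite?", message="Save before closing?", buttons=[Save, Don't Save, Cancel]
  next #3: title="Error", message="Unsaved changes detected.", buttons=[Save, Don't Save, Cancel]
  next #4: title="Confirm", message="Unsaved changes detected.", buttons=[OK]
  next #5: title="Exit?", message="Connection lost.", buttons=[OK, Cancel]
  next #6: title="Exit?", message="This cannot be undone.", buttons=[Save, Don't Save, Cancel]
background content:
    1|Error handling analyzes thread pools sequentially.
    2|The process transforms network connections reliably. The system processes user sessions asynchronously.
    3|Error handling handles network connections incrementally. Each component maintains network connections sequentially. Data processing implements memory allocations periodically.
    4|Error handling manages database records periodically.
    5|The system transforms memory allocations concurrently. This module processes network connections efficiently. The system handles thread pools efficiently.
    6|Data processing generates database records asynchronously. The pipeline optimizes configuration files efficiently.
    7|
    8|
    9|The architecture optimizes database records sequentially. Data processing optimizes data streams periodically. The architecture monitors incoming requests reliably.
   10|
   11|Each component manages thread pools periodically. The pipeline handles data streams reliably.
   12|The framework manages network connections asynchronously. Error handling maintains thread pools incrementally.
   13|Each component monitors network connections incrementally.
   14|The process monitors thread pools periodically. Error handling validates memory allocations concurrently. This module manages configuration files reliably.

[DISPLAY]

Error handling analyzes thread pools sequentially.            
The process transforms network connections reliably. The syste
Error handling handles network connections incrementally. Each
Error handling manages database records periodically.         
The system transforms memory allocations concurrently. This mo
Data processing generates database records asynchronously. The
                                                              
                                                              
The architecture optimizes database records sequentially. Data
                                                              
Each component mana┌──────────────────────┐cally. The pipeline
The framework manag│       Warning        │synchronously. Erro
Each component moni│ File already exists. │ incrementally.    
The process monitor│         [OK]         │lly. Error handling
                   └──────────────────────┘                   
                                                              
                                                              
                                                              
                                                              
                                                              
                                                              
                                                              
                                                              
                                                              
                                                              


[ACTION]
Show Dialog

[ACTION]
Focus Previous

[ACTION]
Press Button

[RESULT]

Error handling analyzes thread pools sequentially.            
The process transforms network connections reliably. The syste
Error handling handles network connections incrementally. Each
Error handling manages database records periodically.         
The system transforms memory allocations concurrently. This mo
Data processing generates database records asynchronously. The
                                                              
                                                              
The architecture optimizes database records sequentially. Data
                                                              
Each component manages thread pools periodically. The pipeline
The framework manages network connections asynchronously. Erro
Each component monitors network connections incrementally.    
The process monitors thread pools periodically. Error handling
                                                              
                                                              
                                                              
                                                              
                                                              
                                                              
                                                              
                                                              
                                                              
                                                              
                                                              


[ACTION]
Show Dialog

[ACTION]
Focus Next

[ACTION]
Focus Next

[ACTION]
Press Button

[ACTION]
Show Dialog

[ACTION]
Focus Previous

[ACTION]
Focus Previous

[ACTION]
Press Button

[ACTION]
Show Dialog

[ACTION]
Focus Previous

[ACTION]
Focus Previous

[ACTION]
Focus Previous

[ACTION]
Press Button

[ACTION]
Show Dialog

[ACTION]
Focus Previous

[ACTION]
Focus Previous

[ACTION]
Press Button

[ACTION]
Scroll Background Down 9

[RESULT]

                                                              
Each component manages thread pools periodically. The pipeline
The framework manages network connections asynchronously. Erro
Each component monitors network connections incrementally.    
The process monitors thread pools periodically. Error handling
                                                              
                                                              
                                                              
                                                              
                                                              
                                                              
                                                              
                                                              
                                                              
                                                              
                                                              
                                                              
                                                              
                                                              
                                                              
                                                              
                                                              
                                                              
                                                              
                                                              


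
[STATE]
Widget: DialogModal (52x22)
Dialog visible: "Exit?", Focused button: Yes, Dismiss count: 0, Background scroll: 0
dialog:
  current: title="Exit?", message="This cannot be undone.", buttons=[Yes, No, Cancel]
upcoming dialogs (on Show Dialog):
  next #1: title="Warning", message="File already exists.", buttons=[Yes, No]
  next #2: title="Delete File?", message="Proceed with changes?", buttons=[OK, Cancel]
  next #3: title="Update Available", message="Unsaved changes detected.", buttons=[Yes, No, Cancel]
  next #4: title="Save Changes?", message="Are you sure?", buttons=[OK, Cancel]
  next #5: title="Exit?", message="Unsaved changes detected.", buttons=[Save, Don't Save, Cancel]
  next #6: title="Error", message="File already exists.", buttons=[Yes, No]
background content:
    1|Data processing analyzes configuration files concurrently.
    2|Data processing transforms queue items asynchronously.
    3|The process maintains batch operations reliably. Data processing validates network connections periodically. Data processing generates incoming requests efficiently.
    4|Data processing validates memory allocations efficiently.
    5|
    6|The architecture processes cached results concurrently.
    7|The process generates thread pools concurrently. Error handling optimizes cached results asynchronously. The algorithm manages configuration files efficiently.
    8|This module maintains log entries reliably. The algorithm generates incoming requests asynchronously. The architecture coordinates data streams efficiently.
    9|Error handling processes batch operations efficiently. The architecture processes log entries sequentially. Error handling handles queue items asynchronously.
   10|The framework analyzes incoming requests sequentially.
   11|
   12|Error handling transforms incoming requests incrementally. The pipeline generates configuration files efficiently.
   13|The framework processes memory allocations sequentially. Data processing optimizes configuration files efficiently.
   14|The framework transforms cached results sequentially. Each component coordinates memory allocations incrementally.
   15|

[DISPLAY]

Data processing analyzes configuration files concurr
Data processing transforms queue items asynchronousl
The process maintains batch operations reliably. Dat
Data processing validates memory allocations efficie
                                                    
The architecture processes cached results concurrent
The process generates thread pools concurrently. Err
This module maintains log entries reliably. The algo
Error handlin┌────────────────────────┐ns efficientl
The framework│         Exit?          │s sequentiall
             │ This cannot be undone. │             
Error handlin│  [Yes]  No   Cancel    │ests incremen
The framework└────────────────────────┘ons sequentia
The framework transforms cached results sequentially
                                                    
                                                    
                                                    
                                                    
                                                    
                                                    
                                                    
                                                    


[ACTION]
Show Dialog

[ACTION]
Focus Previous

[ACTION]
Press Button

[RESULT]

Data processing analyzes configuration files concurr
Data processing transforms queue items asynchronousl
The process maintains batch operations reliably. Dat
Data processing validates memory allocations efficie
                                                    
The architecture processes cached results concurrent
The process generates thread pools concurrently. Err
This module maintains log entries reliably. The algo
Error handling processes batch operations efficientl
The framework analyzes incoming requests sequentiall
                                                    
Error handling transforms incoming requests incremen
The framework processes memory allocations sequentia
The framework transforms cached results sequentially
                                                    
                                                    
                                                    
                                                    
                                                    
                                                    
                                                    
                                                    


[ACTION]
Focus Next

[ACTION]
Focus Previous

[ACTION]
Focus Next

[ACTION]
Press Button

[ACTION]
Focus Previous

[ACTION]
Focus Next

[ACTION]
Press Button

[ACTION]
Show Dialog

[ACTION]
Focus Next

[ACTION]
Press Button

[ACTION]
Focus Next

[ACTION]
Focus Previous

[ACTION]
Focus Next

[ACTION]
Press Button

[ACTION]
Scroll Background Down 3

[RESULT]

Data processing validates memory allocations efficie
                                                    
The architecture processes cached results concurrent
The process generates thread pools concurrently. Err
This module maintains log entries reliably. The algo
Error handling processes batch operations efficientl
The framework analyzes incoming requests sequentiall
                                                    
Error handling transforms incoming requests incremen
The framework processes memory allocations sequentia
The framework transforms cached results sequentially
                                                    
                                                    
                                                    
                                                    
                                                    
                                                    
                                                    
                                                    
                                                    
                                                    
                                                    


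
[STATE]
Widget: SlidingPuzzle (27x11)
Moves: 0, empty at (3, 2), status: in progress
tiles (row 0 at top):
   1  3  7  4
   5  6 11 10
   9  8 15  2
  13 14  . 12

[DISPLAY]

┌────┬────┬────┬────┐      
│  1 │  3 │  7 │  4 │      
├────┼────┼────┼────┤      
│  5 │  6 │ 11 │ 10 │      
├────┼────┼────┼────┤      
│  9 │  8 │ 15 │  2 │      
├────┼────┼────┼────┤      
│ 13 │ 14 │    │ 12 │      
└────┴────┴────┴────┘      
Moves: 0                   
                           


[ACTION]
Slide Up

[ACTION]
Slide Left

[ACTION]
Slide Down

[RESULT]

┌────┬────┬────┬────┐      
│  1 │  3 │  7 │  4 │      
├────┼────┼────┼────┤      
│  5 │  6 │ 11 │ 10 │      
├────┼────┼────┼────┤      
│  9 │  8 │ 15 │    │      
├────┼────┼────┼────┤      
│ 13 │ 14 │ 12 │  2 │      
└────┴────┴────┴────┘      
Moves: 2                   
                           


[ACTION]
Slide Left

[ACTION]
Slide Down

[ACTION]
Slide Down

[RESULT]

┌────┬────┬────┬────┐      
│  1 │  3 │  7 │    │      
├────┼────┼────┼────┤      
│  5 │  6 │ 11 │  4 │      
├────┼────┼────┼────┤      
│  9 │  8 │ 15 │ 10 │      
├────┼────┼────┼────┤      
│ 13 │ 14 │ 12 │  2 │      
└────┴────┴────┴────┘      
Moves: 4                   
                           


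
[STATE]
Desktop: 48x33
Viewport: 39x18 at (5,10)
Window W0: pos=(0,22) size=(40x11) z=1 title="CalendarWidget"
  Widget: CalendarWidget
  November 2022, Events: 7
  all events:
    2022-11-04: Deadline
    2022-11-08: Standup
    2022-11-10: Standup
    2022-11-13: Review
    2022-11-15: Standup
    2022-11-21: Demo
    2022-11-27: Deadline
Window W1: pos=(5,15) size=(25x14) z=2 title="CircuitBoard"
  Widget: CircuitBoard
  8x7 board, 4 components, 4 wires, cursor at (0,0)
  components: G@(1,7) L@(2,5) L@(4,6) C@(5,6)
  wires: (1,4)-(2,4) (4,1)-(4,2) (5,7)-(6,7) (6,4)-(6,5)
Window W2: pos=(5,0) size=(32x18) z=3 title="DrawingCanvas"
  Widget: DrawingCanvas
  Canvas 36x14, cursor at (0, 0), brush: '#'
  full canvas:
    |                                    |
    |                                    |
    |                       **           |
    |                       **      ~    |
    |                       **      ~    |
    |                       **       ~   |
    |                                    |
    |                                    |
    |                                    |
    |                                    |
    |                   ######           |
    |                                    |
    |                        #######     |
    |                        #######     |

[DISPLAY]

┃                              ┃       
┃                              ┃       
┃                              ┃       
┃                   ######     ┃       
┃                              ┃       
┃                        ######┃       
┃                        ######┃       
┗━━━━━━━━━━━━━━━━━━━━━━━━━━━━━━┛       
┃   0 1 2 3 4 5 6 7     ┃              
┃0  [.]                 ┃              
┃                       ┃              
┃1                   ·  ┃              
┃                    │  ┃━━━━━━━━━┓    
┃2                   ·  ┃         ┃    
┃                       ┃─────────┨    
┃3                      ┃         ┃    
┃                       ┃         ┃    
┃4       · ─ ·          ┃         ┃    


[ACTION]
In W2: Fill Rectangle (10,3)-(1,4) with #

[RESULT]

┃   ##                         ┃       
┃   ##                         ┃       
┃   ##                         ┃       
┃   ##              ######     ┃       
┃                              ┃       
┃                        ######┃       
┃                        ######┃       
┗━━━━━━━━━━━━━━━━━━━━━━━━━━━━━━┛       
┃   0 1 2 3 4 5 6 7     ┃              
┃0  [.]                 ┃              
┃                       ┃              
┃1                   ·  ┃              
┃                    │  ┃━━━━━━━━━┓    
┃2                   ·  ┃         ┃    
┃                       ┃─────────┨    
┃3                      ┃         ┃    
┃                       ┃         ┃    
┃4       · ─ ·          ┃         ┃    


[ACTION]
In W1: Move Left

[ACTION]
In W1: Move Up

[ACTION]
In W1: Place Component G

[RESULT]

┃   ##                         ┃       
┃   ##                         ┃       
┃   ##                         ┃       
┃   ##              ######     ┃       
┃                              ┃       
┃                        ######┃       
┃                        ######┃       
┗━━━━━━━━━━━━━━━━━━━━━━━━━━━━━━┛       
┃   0 1 2 3 4 5 6 7     ┃              
┃0  [G]                 ┃              
┃                       ┃              
┃1                   ·  ┃              
┃                    │  ┃━━━━━━━━━┓    
┃2                   ·  ┃         ┃    
┃                       ┃─────────┨    
┃3                      ┃         ┃    
┃                       ┃         ┃    
┃4       · ─ ·          ┃         ┃    
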